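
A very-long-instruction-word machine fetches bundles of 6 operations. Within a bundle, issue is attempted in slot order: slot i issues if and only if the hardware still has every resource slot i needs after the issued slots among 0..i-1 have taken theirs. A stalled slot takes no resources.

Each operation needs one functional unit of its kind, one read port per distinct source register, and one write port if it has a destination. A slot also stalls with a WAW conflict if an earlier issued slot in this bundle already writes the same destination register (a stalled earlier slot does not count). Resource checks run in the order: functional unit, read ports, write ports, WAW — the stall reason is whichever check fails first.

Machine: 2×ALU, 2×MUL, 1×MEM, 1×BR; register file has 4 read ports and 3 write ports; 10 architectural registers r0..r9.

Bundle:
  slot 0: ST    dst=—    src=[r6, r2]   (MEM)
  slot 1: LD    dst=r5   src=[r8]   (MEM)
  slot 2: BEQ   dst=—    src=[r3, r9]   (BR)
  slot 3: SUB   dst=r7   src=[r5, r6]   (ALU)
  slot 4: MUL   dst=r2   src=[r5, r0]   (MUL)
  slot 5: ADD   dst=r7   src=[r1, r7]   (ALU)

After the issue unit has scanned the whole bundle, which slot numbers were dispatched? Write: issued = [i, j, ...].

(0) want 1×MEM +2rd +0wr — yes → AL2|MU2|ME0|BR1|rd2|wr3
(1) want 1×MEM +1rd +1wr — FU → AL2|MU2|ME0|BR1|rd2|wr3
(2) want 1×BR +2rd +0wr — yes → AL2|MU2|ME0|BR0|rd0|wr3
(3) want 1×ALU +2rd +1wr — RD_PORT → AL2|MU2|ME0|BR0|rd0|wr3
(4) want 1×MUL +2rd +1wr — RD_PORT → AL2|MU2|ME0|BR0|rd0|wr3
(5) want 1×ALU +2rd +1wr — RD_PORT → AL2|MU2|ME0|BR0|rd0|wr3

issued = [0, 2]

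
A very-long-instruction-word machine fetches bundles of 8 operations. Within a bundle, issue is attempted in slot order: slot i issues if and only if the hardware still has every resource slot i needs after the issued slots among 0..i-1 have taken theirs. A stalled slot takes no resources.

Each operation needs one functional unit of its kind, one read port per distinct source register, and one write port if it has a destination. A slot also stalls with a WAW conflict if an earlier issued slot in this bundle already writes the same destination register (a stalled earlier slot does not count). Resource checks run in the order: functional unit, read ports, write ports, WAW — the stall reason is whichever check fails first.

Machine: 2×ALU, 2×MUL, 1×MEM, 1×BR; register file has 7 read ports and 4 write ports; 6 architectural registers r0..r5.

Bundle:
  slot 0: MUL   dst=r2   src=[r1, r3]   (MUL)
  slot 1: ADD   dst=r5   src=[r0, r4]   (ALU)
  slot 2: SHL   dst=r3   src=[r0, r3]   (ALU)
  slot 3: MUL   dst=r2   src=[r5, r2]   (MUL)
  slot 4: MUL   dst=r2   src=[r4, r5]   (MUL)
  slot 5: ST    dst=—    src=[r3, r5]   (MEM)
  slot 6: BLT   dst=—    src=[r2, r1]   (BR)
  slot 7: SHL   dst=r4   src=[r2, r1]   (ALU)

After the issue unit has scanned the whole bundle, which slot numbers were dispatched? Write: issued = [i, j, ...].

(0) want 1×MUL +2rd +1wr — yes → AL2|MU1|ME1|BR1|rd5|wr3
(1) want 1×ALU +2rd +1wr — yes → AL1|MU1|ME1|BR1|rd3|wr2
(2) want 1×ALU +2rd +1wr — yes → AL0|MU1|ME1|BR1|rd1|wr1
(3) want 1×MUL +2rd +1wr — RD_PORT → AL0|MU1|ME1|BR1|rd1|wr1
(4) want 1×MUL +2rd +1wr — RD_PORT → AL0|MU1|ME1|BR1|rd1|wr1
(5) want 1×MEM +2rd +0wr — RD_PORT → AL0|MU1|ME1|BR1|rd1|wr1
(6) want 1×BR +2rd +0wr — RD_PORT → AL0|MU1|ME1|BR1|rd1|wr1
(7) want 1×ALU +2rd +1wr — FU → AL0|MU1|ME1|BR1|rd1|wr1

issued = [0, 1, 2]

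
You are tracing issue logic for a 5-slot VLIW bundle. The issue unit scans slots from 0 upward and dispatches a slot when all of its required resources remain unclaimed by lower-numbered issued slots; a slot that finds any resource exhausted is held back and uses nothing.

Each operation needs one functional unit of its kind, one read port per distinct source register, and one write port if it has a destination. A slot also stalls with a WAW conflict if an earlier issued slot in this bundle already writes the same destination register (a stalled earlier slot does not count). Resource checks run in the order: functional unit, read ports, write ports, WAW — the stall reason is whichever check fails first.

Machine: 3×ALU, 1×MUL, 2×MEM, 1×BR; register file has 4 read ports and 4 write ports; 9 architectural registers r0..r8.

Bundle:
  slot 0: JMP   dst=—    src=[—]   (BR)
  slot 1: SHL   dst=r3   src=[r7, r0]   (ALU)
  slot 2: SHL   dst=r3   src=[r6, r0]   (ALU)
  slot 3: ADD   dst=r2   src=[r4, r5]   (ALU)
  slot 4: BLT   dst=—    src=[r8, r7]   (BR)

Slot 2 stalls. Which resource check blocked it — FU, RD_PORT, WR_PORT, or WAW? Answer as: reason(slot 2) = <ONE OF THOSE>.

[0] BR needs rd=0 wr=0: ok; after: ALU=3 MUL=1 MEM=2 BR=0, R=4, W=4
[1] ALU needs rd=2 wr=1: ok; after: ALU=2 MUL=1 MEM=2 BR=0, R=2, W=3
[2] ALU needs rd=2 wr=1: WAW; after: ALU=2 MUL=1 MEM=2 BR=0, R=2, W=3
[3] ALU needs rd=2 wr=1: ok; after: ALU=1 MUL=1 MEM=2 BR=0, R=0, W=2
[4] BR needs rd=2 wr=0: FU; after: ALU=1 MUL=1 MEM=2 BR=0, R=0, W=2

reason(slot 2) = WAW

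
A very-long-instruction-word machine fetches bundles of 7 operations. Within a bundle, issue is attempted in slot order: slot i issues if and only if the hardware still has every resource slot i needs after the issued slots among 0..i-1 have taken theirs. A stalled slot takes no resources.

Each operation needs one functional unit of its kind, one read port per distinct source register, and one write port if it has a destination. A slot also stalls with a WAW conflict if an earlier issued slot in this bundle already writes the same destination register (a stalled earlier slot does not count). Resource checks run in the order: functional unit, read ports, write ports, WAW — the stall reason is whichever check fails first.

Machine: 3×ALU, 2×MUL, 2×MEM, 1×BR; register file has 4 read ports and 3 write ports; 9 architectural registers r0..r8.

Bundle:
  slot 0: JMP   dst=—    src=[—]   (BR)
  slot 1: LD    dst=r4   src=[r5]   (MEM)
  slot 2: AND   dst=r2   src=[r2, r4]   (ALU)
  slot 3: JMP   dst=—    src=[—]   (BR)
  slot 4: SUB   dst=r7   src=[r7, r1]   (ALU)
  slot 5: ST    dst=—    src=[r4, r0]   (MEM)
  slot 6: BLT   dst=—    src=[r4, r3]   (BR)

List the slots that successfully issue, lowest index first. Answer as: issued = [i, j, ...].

issued = [0, 1, 2]

(0) want 1×BR +0rd +0wr — yes → AL3|MU2|ME2|BR0|rd4|wr3
(1) want 1×MEM +1rd +1wr — yes → AL3|MU2|ME1|BR0|rd3|wr2
(2) want 1×ALU +2rd +1wr — yes → AL2|MU2|ME1|BR0|rd1|wr1
(3) want 1×BR +0rd +0wr — FU → AL2|MU2|ME1|BR0|rd1|wr1
(4) want 1×ALU +2rd +1wr — RD_PORT → AL2|MU2|ME1|BR0|rd1|wr1
(5) want 1×MEM +2rd +0wr — RD_PORT → AL2|MU2|ME1|BR0|rd1|wr1
(6) want 1×BR +2rd +0wr — FU → AL2|MU2|ME1|BR0|rd1|wr1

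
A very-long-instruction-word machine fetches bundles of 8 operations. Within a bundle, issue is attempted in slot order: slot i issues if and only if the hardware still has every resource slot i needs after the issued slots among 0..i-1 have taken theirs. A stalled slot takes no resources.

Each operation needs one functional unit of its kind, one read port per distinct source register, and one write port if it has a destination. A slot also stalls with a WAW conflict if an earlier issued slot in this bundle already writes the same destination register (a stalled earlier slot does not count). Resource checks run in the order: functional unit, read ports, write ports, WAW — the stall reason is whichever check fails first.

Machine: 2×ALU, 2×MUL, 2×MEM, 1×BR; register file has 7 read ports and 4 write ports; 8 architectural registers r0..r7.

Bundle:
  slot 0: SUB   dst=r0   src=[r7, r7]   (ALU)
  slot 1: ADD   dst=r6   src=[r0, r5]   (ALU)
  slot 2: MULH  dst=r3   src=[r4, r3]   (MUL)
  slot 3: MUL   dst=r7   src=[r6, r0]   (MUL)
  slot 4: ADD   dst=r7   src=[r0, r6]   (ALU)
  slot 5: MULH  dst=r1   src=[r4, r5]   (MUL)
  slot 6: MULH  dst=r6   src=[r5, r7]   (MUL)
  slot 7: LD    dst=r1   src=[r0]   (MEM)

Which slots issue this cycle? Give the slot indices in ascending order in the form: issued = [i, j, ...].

(0) want 1×ALU +1rd +1wr — yes → AL1|MU2|ME2|BR1|rd6|wr3
(1) want 1×ALU +2rd +1wr — yes → AL0|MU2|ME2|BR1|rd4|wr2
(2) want 1×MUL +2rd +1wr — yes → AL0|MU1|ME2|BR1|rd2|wr1
(3) want 1×MUL +2rd +1wr — yes → AL0|MU0|ME2|BR1|rd0|wr0
(4) want 1×ALU +2rd +1wr — FU → AL0|MU0|ME2|BR1|rd0|wr0
(5) want 1×MUL +2rd +1wr — FU → AL0|MU0|ME2|BR1|rd0|wr0
(6) want 1×MUL +2rd +1wr — FU → AL0|MU0|ME2|BR1|rd0|wr0
(7) want 1×MEM +1rd +1wr — RD_PORT → AL0|MU0|ME2|BR1|rd0|wr0

issued = [0, 1, 2, 3]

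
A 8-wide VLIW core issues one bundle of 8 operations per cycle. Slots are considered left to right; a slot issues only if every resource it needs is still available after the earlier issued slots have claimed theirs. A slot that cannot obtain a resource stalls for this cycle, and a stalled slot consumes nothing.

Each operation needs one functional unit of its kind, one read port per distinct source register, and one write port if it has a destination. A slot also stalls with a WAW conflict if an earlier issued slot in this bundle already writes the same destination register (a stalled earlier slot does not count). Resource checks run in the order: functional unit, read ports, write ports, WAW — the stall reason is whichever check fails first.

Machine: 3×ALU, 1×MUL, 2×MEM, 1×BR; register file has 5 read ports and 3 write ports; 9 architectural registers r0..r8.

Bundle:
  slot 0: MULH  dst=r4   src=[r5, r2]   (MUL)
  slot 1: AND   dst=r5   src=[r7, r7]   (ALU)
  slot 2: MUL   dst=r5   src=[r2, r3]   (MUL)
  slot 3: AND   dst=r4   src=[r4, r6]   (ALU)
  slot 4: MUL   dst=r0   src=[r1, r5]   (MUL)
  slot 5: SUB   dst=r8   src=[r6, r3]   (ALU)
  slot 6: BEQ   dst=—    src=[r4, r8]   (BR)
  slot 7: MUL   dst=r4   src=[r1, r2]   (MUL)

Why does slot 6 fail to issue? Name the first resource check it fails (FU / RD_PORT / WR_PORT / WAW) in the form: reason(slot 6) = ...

[0] MUL needs rd=2 wr=1: ok; after: ALU=3 MUL=0 MEM=2 BR=1, R=3, W=2
[1] ALU needs rd=1 wr=1: ok; after: ALU=2 MUL=0 MEM=2 BR=1, R=2, W=1
[2] MUL needs rd=2 wr=1: FU; after: ALU=2 MUL=0 MEM=2 BR=1, R=2, W=1
[3] ALU needs rd=2 wr=1: WAW; after: ALU=2 MUL=0 MEM=2 BR=1, R=2, W=1
[4] MUL needs rd=2 wr=1: FU; after: ALU=2 MUL=0 MEM=2 BR=1, R=2, W=1
[5] ALU needs rd=2 wr=1: ok; after: ALU=1 MUL=0 MEM=2 BR=1, R=0, W=0
[6] BR needs rd=2 wr=0: RD_PORT; after: ALU=1 MUL=0 MEM=2 BR=1, R=0, W=0
[7] MUL needs rd=2 wr=1: FU; after: ALU=1 MUL=0 MEM=2 BR=1, R=0, W=0

reason(slot 6) = RD_PORT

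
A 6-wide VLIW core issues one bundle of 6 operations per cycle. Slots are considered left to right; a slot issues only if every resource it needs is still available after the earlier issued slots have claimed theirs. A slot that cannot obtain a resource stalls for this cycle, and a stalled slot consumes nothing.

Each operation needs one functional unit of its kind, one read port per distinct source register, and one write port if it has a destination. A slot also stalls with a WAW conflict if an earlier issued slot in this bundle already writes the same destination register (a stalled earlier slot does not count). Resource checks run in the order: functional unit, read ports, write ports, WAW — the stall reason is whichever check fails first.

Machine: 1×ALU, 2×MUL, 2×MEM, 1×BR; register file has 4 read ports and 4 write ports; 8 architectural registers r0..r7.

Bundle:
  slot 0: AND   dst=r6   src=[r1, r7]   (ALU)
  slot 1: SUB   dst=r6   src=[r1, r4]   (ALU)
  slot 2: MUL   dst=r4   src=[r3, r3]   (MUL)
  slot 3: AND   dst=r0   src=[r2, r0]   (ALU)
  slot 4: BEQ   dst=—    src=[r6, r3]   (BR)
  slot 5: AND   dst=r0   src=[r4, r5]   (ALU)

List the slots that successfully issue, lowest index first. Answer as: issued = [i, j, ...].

#0 ALU src=r1,r7 dispatched  <A:0 Mu:2 Ld:2 B:1 rd:2 wr:3>
#1 ALU src=r1,r4 held:FU  <A:0 Mu:2 Ld:2 B:1 rd:2 wr:3>
#2 MUL src=r3,r3 dispatched  <A:0 Mu:1 Ld:2 B:1 rd:1 wr:2>
#3 ALU src=r2,r0 held:FU  <A:0 Mu:1 Ld:2 B:1 rd:1 wr:2>
#4 BR src=r6,r3 held:RD_PORT  <A:0 Mu:1 Ld:2 B:1 rd:1 wr:2>
#5 ALU src=r4,r5 held:FU  <A:0 Mu:1 Ld:2 B:1 rd:1 wr:2>

issued = [0, 2]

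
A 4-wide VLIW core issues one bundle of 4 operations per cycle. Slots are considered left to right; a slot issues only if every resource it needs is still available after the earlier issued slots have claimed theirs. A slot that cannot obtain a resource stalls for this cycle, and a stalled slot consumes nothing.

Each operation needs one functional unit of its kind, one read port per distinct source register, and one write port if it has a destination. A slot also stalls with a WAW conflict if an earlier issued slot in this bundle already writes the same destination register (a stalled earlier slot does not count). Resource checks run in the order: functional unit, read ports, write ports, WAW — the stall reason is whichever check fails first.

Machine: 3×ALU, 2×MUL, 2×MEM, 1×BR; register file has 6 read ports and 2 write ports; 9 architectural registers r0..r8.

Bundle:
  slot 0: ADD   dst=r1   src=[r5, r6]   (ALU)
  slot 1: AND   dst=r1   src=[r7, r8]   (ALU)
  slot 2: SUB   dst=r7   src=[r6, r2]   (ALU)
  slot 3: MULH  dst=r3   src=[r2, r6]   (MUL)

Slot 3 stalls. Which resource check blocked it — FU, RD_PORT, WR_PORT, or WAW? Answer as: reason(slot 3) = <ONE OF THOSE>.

reason(slot 3) = WR_PORT

(0) want 1×ALU +2rd +1wr — yes → AL2|MU2|ME2|BR1|rd4|wr1
(1) want 1×ALU +2rd +1wr — WAW → AL2|MU2|ME2|BR1|rd4|wr1
(2) want 1×ALU +2rd +1wr — yes → AL1|MU2|ME2|BR1|rd2|wr0
(3) want 1×MUL +2rd +1wr — WR_PORT → AL1|MU2|ME2|BR1|rd2|wr0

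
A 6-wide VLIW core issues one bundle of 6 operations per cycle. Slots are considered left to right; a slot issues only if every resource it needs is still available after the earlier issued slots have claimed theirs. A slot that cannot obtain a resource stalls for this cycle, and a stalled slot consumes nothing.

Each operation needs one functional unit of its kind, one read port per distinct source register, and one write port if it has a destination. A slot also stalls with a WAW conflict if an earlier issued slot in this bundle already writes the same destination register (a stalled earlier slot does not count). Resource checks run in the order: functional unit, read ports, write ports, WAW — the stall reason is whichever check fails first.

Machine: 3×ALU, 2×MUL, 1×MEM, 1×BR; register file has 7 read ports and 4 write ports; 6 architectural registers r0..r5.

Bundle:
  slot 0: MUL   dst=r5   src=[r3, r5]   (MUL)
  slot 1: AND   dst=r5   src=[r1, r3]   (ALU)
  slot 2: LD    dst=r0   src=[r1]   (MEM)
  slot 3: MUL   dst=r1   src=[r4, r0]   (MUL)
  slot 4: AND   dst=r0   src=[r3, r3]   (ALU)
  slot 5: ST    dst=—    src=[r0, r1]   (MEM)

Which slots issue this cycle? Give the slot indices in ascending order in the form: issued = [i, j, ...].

issued = [0, 2, 3]

slot 0 (MUL): ISSUE — free A3,Mu1,Ld1,B1 rp5 wp3
slot 1 (ALU): stall WAW — free A3,Mu1,Ld1,B1 rp5 wp3
slot 2 (MEM): ISSUE — free A3,Mu1,Ld0,B1 rp4 wp2
slot 3 (MUL): ISSUE — free A3,Mu0,Ld0,B1 rp2 wp1
slot 4 (ALU): stall WAW — free A3,Mu0,Ld0,B1 rp2 wp1
slot 5 (MEM): stall FU — free A3,Mu0,Ld0,B1 rp2 wp1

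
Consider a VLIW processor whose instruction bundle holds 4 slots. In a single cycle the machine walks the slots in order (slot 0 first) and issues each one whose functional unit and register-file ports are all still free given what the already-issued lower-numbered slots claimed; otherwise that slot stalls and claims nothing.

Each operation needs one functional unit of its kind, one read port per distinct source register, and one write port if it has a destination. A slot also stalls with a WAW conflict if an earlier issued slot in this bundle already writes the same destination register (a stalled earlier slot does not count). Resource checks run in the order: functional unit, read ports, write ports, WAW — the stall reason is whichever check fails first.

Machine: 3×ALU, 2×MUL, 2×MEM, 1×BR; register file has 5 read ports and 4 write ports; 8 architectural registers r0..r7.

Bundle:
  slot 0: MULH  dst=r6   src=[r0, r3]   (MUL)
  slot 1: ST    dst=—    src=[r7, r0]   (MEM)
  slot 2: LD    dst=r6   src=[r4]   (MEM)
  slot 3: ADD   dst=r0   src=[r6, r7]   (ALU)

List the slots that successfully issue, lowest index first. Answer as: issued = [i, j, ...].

issued = [0, 1]

#0 MUL src=r0,r3 dispatched  <A:3 Mu:1 Ld:2 B:1 rd:3 wr:3>
#1 MEM src=r7,r0 dispatched  <A:3 Mu:1 Ld:1 B:1 rd:1 wr:3>
#2 MEM src=r4 held:WAW  <A:3 Mu:1 Ld:1 B:1 rd:1 wr:3>
#3 ALU src=r6,r7 held:RD_PORT  <A:3 Mu:1 Ld:1 B:1 rd:1 wr:3>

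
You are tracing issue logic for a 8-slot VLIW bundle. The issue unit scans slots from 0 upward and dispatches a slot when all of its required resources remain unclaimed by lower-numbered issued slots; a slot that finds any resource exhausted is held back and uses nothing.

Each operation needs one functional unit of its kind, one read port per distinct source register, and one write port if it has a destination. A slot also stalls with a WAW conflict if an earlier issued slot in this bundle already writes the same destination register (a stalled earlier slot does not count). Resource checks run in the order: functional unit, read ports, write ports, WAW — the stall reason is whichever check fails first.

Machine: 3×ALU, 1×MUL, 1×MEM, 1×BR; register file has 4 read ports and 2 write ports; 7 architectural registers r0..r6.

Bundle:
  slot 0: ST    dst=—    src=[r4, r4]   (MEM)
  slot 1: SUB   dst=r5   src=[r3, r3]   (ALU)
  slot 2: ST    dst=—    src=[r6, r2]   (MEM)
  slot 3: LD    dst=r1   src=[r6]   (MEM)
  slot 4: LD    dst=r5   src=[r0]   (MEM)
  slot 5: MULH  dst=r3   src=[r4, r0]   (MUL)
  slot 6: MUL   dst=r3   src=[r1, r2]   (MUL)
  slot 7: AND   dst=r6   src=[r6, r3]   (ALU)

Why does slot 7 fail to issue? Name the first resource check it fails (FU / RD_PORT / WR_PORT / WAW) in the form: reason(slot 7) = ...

(0) want 1×MEM +1rd +0wr — yes → AL3|MU1|ME0|BR1|rd3|wr2
(1) want 1×ALU +1rd +1wr — yes → AL2|MU1|ME0|BR1|rd2|wr1
(2) want 1×MEM +2rd +0wr — FU → AL2|MU1|ME0|BR1|rd2|wr1
(3) want 1×MEM +1rd +1wr — FU → AL2|MU1|ME0|BR1|rd2|wr1
(4) want 1×MEM +1rd +1wr — FU → AL2|MU1|ME0|BR1|rd2|wr1
(5) want 1×MUL +2rd +1wr — yes → AL2|MU0|ME0|BR1|rd0|wr0
(6) want 1×MUL +2rd +1wr — FU → AL2|MU0|ME0|BR1|rd0|wr0
(7) want 1×ALU +2rd +1wr — RD_PORT → AL2|MU0|ME0|BR1|rd0|wr0

reason(slot 7) = RD_PORT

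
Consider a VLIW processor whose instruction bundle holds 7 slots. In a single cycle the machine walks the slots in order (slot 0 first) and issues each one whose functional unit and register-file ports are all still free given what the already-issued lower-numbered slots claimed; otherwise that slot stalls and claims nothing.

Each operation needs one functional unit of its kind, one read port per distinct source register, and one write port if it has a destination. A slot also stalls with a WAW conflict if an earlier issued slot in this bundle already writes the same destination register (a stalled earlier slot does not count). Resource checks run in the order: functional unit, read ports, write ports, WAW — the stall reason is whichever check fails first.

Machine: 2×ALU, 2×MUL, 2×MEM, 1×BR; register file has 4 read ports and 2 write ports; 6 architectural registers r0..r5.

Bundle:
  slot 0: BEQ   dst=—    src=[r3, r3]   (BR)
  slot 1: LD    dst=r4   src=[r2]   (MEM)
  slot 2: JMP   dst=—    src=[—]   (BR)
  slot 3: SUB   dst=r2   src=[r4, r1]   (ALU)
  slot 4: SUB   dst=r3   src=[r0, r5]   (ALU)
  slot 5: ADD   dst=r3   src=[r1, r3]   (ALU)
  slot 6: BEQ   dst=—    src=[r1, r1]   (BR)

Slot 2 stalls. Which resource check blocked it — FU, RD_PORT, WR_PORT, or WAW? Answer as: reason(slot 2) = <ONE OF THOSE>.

slot 0 (BR): ISSUE — free A2,Mu2,Ld2,B0 rp3 wp2
slot 1 (MEM): ISSUE — free A2,Mu2,Ld1,B0 rp2 wp1
slot 2 (BR): stall FU — free A2,Mu2,Ld1,B0 rp2 wp1
slot 3 (ALU): ISSUE — free A1,Mu2,Ld1,B0 rp0 wp0
slot 4 (ALU): stall RD_PORT — free A1,Mu2,Ld1,B0 rp0 wp0
slot 5 (ALU): stall RD_PORT — free A1,Mu2,Ld1,B0 rp0 wp0
slot 6 (BR): stall FU — free A1,Mu2,Ld1,B0 rp0 wp0

reason(slot 2) = FU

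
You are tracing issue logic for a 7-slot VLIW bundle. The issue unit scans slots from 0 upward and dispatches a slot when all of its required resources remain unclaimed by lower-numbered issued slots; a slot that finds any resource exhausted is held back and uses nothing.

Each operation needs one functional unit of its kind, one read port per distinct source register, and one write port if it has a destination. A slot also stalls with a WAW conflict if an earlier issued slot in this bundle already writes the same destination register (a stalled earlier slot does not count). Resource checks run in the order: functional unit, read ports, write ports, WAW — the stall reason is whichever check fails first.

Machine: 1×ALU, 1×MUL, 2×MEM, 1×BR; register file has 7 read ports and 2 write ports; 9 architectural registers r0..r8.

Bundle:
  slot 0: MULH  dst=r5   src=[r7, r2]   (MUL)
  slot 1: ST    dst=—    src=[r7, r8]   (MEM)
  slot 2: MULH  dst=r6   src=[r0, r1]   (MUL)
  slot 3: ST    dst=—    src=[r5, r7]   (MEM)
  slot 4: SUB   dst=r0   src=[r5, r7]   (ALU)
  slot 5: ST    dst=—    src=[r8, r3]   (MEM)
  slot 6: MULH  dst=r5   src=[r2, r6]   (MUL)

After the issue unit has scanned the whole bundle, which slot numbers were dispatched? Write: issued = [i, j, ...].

issued = [0, 1, 3]

(0) want 1×MUL +2rd +1wr — yes → AL1|MU0|ME2|BR1|rd5|wr1
(1) want 1×MEM +2rd +0wr — yes → AL1|MU0|ME1|BR1|rd3|wr1
(2) want 1×MUL +2rd +1wr — FU → AL1|MU0|ME1|BR1|rd3|wr1
(3) want 1×MEM +2rd +0wr — yes → AL1|MU0|ME0|BR1|rd1|wr1
(4) want 1×ALU +2rd +1wr — RD_PORT → AL1|MU0|ME0|BR1|rd1|wr1
(5) want 1×MEM +2rd +0wr — FU → AL1|MU0|ME0|BR1|rd1|wr1
(6) want 1×MUL +2rd +1wr — FU → AL1|MU0|ME0|BR1|rd1|wr1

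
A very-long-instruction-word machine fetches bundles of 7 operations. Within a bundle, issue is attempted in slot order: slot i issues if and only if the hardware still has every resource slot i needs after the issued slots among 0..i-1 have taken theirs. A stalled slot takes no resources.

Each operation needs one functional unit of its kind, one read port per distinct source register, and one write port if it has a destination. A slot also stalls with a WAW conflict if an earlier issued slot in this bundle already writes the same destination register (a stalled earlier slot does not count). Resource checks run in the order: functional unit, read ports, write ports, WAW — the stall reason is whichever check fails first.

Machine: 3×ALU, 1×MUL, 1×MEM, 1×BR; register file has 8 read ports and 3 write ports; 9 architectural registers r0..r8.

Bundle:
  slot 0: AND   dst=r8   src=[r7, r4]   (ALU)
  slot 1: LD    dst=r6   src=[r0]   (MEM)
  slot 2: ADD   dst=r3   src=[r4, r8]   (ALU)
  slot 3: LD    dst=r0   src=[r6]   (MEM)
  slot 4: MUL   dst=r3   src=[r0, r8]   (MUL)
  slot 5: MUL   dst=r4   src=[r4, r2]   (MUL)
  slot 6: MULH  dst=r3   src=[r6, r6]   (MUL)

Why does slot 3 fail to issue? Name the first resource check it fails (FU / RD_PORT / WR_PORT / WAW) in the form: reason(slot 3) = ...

(0) want 1×ALU +2rd +1wr — yes → AL2|MU1|ME1|BR1|rd6|wr2
(1) want 1×MEM +1rd +1wr — yes → AL2|MU1|ME0|BR1|rd5|wr1
(2) want 1×ALU +2rd +1wr — yes → AL1|MU1|ME0|BR1|rd3|wr0
(3) want 1×MEM +1rd +1wr — FU → AL1|MU1|ME0|BR1|rd3|wr0
(4) want 1×MUL +2rd +1wr — WR_PORT → AL1|MU1|ME0|BR1|rd3|wr0
(5) want 1×MUL +2rd +1wr — WR_PORT → AL1|MU1|ME0|BR1|rd3|wr0
(6) want 1×MUL +1rd +1wr — WR_PORT → AL1|MU1|ME0|BR1|rd3|wr0

reason(slot 3) = FU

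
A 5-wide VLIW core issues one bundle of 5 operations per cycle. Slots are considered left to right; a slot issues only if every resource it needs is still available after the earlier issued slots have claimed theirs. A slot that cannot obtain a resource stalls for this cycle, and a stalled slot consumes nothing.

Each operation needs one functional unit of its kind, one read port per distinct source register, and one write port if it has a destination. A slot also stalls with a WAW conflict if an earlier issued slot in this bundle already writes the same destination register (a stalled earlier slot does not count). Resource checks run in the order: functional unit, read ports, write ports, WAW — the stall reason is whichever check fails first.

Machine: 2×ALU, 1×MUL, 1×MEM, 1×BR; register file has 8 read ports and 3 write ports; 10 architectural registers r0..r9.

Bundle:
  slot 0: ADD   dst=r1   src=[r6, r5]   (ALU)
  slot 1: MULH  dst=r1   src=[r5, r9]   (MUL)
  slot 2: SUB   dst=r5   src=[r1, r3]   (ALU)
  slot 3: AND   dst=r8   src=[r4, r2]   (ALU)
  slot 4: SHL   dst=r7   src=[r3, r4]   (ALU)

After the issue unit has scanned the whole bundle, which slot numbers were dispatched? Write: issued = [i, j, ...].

(0) want 1×ALU +2rd +1wr — yes → AL1|MU1|ME1|BR1|rd6|wr2
(1) want 1×MUL +2rd +1wr — WAW → AL1|MU1|ME1|BR1|rd6|wr2
(2) want 1×ALU +2rd +1wr — yes → AL0|MU1|ME1|BR1|rd4|wr1
(3) want 1×ALU +2rd +1wr — FU → AL0|MU1|ME1|BR1|rd4|wr1
(4) want 1×ALU +2rd +1wr — FU → AL0|MU1|ME1|BR1|rd4|wr1

issued = [0, 2]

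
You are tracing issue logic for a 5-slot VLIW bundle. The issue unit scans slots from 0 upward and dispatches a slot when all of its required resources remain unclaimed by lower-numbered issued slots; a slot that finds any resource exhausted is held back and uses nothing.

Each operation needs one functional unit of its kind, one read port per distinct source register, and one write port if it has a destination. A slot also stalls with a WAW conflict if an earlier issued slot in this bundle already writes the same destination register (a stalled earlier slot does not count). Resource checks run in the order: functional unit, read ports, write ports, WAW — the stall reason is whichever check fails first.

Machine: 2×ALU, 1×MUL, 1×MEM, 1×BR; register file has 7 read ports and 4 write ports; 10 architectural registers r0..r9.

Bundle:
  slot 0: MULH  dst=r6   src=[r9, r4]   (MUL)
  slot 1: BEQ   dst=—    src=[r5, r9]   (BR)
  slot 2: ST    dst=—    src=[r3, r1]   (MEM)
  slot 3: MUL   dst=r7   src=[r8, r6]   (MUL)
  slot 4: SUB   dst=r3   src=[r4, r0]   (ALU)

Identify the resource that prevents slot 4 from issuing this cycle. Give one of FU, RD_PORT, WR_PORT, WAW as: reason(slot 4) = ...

reason(slot 4) = RD_PORT

(0) want 1×MUL +2rd +1wr — yes → AL2|MU0|ME1|BR1|rd5|wr3
(1) want 1×BR +2rd +0wr — yes → AL2|MU0|ME1|BR0|rd3|wr3
(2) want 1×MEM +2rd +0wr — yes → AL2|MU0|ME0|BR0|rd1|wr3
(3) want 1×MUL +2rd +1wr — FU → AL2|MU0|ME0|BR0|rd1|wr3
(4) want 1×ALU +2rd +1wr — RD_PORT → AL2|MU0|ME0|BR0|rd1|wr3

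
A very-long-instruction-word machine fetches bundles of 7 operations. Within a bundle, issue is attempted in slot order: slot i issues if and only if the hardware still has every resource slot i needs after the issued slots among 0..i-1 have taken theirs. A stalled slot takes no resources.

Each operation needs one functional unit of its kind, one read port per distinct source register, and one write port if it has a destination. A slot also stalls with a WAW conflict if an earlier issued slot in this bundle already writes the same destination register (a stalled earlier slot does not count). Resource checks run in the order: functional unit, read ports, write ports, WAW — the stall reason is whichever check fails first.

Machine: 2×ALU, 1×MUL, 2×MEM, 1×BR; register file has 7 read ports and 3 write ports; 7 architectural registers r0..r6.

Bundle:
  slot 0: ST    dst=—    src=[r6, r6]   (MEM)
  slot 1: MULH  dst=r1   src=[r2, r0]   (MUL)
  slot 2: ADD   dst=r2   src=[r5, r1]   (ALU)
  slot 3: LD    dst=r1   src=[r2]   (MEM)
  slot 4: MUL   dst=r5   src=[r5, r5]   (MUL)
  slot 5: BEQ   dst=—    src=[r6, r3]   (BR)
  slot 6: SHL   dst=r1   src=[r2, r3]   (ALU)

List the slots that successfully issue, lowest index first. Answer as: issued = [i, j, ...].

issued = [0, 1, 2, 5]

#0 MEM src=r6,r6 dispatched  <A:2 Mu:1 Ld:1 B:1 rd:6 wr:3>
#1 MUL src=r2,r0 dispatched  <A:2 Mu:0 Ld:1 B:1 rd:4 wr:2>
#2 ALU src=r5,r1 dispatched  <A:1 Mu:0 Ld:1 B:1 rd:2 wr:1>
#3 MEM src=r2 held:WAW  <A:1 Mu:0 Ld:1 B:1 rd:2 wr:1>
#4 MUL src=r5,r5 held:FU  <A:1 Mu:0 Ld:1 B:1 rd:2 wr:1>
#5 BR src=r6,r3 dispatched  <A:1 Mu:0 Ld:1 B:0 rd:0 wr:1>
#6 ALU src=r2,r3 held:RD_PORT  <A:1 Mu:0 Ld:1 B:0 rd:0 wr:1>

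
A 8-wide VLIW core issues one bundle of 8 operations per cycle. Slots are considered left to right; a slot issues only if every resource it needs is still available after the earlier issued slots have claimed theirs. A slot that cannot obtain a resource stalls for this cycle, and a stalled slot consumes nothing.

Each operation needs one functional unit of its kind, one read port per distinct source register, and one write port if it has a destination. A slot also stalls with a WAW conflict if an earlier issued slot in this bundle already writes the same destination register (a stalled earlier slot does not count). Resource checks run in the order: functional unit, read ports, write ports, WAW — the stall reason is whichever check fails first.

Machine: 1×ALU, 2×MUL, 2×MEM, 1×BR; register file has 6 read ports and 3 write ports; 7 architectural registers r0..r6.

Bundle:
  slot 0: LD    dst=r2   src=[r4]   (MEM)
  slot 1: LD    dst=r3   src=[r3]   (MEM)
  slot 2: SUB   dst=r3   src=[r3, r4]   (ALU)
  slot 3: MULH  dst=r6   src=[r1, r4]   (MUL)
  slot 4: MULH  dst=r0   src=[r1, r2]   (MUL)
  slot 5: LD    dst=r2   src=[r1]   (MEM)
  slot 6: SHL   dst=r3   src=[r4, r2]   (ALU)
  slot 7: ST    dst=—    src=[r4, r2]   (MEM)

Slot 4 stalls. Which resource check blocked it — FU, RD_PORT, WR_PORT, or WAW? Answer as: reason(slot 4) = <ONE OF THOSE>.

slot 0 (MEM): ISSUE — free A1,Mu2,Ld1,B1 rp5 wp2
slot 1 (MEM): ISSUE — free A1,Mu2,Ld0,B1 rp4 wp1
slot 2 (ALU): stall WAW — free A1,Mu2,Ld0,B1 rp4 wp1
slot 3 (MUL): ISSUE — free A1,Mu1,Ld0,B1 rp2 wp0
slot 4 (MUL): stall WR_PORT — free A1,Mu1,Ld0,B1 rp2 wp0
slot 5 (MEM): stall FU — free A1,Mu1,Ld0,B1 rp2 wp0
slot 6 (ALU): stall WR_PORT — free A1,Mu1,Ld0,B1 rp2 wp0
slot 7 (MEM): stall FU — free A1,Mu1,Ld0,B1 rp2 wp0

reason(slot 4) = WR_PORT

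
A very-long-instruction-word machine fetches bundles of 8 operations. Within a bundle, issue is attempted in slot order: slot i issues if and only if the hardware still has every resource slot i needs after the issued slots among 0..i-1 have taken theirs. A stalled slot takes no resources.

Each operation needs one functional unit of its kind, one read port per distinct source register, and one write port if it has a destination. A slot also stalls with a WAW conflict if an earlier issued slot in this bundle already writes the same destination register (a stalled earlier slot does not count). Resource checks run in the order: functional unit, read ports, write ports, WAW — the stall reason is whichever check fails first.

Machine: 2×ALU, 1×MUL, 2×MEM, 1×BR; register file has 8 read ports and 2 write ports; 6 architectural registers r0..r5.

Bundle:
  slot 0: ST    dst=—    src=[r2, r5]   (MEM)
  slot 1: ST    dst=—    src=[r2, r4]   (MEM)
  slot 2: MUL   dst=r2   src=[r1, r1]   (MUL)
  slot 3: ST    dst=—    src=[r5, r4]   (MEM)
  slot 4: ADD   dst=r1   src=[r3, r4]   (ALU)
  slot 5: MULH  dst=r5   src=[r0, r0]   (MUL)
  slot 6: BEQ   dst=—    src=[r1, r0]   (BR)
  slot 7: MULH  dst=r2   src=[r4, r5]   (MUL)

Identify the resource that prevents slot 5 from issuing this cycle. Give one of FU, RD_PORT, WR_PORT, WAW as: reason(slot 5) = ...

reason(slot 5) = FU

slot 0 (MEM): ISSUE — free A2,Mu1,Ld1,B1 rp6 wp2
slot 1 (MEM): ISSUE — free A2,Mu1,Ld0,B1 rp4 wp2
slot 2 (MUL): ISSUE — free A2,Mu0,Ld0,B1 rp3 wp1
slot 3 (MEM): stall FU — free A2,Mu0,Ld0,B1 rp3 wp1
slot 4 (ALU): ISSUE — free A1,Mu0,Ld0,B1 rp1 wp0
slot 5 (MUL): stall FU — free A1,Mu0,Ld0,B1 rp1 wp0
slot 6 (BR): stall RD_PORT — free A1,Mu0,Ld0,B1 rp1 wp0
slot 7 (MUL): stall FU — free A1,Mu0,Ld0,B1 rp1 wp0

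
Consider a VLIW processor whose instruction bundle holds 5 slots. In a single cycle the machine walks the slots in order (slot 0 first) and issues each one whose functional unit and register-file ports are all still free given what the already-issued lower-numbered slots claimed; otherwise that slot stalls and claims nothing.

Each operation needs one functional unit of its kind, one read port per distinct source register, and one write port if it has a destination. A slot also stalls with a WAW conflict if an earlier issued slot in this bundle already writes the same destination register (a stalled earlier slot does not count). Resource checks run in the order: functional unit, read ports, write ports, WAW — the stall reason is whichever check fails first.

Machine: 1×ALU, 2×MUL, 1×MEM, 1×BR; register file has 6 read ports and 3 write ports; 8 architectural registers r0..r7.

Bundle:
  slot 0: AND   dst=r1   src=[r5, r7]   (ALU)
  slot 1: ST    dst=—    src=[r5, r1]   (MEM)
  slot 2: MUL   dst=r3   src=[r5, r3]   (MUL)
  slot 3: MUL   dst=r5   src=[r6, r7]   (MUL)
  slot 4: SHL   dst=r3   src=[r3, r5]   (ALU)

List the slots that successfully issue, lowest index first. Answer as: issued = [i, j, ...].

issued = [0, 1, 2]

  0. ALU→r1 ⇒ go  {0A/2Mu/1Ld/1B | 4r 2w}
  1. MEM ⇒ go  {0A/2Mu/0Ld/1B | 2r 2w}
  2. MUL→r3 ⇒ go  {0A/1Mu/0Ld/1B | 0r 1w}
  3. MUL→r5 ⇒ no(RD_PORT)  {0A/1Mu/0Ld/1B | 0r 1w}
  4. ALU→r3 ⇒ no(FU)  {0A/1Mu/0Ld/1B | 0r 1w}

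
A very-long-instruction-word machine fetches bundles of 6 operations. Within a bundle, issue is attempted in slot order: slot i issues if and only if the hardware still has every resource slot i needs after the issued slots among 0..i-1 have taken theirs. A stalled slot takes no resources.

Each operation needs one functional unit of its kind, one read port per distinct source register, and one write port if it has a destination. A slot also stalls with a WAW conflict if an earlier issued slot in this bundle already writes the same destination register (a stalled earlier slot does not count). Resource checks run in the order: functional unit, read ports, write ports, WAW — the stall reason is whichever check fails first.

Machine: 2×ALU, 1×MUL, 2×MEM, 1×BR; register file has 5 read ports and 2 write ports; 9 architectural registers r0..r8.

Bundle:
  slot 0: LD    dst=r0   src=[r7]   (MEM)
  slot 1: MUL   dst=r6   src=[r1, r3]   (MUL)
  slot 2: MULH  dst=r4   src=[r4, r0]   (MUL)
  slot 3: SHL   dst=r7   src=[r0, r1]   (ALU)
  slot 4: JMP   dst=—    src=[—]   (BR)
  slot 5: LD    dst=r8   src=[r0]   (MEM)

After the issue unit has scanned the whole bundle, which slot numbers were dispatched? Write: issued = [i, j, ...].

  0. MEM→r0 ⇒ go  {2A/1Mu/1Ld/1B | 4r 1w}
  1. MUL→r6 ⇒ go  {2A/0Mu/1Ld/1B | 2r 0w}
  2. MUL→r4 ⇒ no(FU)  {2A/0Mu/1Ld/1B | 2r 0w}
  3. ALU→r7 ⇒ no(WR_PORT)  {2A/0Mu/1Ld/1B | 2r 0w}
  4. BR ⇒ go  {2A/0Mu/1Ld/0B | 2r 0w}
  5. MEM→r8 ⇒ no(WR_PORT)  {2A/0Mu/1Ld/0B | 2r 0w}

issued = [0, 1, 4]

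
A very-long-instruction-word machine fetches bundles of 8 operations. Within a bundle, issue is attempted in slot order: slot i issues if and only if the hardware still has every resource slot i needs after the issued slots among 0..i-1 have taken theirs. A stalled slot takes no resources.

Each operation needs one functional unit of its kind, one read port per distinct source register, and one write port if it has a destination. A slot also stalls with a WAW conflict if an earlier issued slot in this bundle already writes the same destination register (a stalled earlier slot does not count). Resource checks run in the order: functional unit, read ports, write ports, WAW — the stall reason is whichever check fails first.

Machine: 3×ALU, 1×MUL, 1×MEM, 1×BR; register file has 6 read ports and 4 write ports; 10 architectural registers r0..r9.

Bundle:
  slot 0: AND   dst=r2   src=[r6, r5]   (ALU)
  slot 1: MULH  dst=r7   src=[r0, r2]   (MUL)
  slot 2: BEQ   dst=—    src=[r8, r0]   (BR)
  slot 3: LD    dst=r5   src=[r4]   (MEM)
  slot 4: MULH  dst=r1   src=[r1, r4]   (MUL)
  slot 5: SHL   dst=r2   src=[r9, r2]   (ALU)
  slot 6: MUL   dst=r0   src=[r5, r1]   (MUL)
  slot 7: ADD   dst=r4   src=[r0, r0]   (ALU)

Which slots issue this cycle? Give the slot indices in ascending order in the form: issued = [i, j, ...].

[0] ALU needs rd=2 wr=1: ok; after: ALU=2 MUL=1 MEM=1 BR=1, R=4, W=3
[1] MUL needs rd=2 wr=1: ok; after: ALU=2 MUL=0 MEM=1 BR=1, R=2, W=2
[2] BR needs rd=2 wr=0: ok; after: ALU=2 MUL=0 MEM=1 BR=0, R=0, W=2
[3] MEM needs rd=1 wr=1: RD_PORT; after: ALU=2 MUL=0 MEM=1 BR=0, R=0, W=2
[4] MUL needs rd=2 wr=1: FU; after: ALU=2 MUL=0 MEM=1 BR=0, R=0, W=2
[5] ALU needs rd=2 wr=1: RD_PORT; after: ALU=2 MUL=0 MEM=1 BR=0, R=0, W=2
[6] MUL needs rd=2 wr=1: FU; after: ALU=2 MUL=0 MEM=1 BR=0, R=0, W=2
[7] ALU needs rd=1 wr=1: RD_PORT; after: ALU=2 MUL=0 MEM=1 BR=0, R=0, W=2

issued = [0, 1, 2]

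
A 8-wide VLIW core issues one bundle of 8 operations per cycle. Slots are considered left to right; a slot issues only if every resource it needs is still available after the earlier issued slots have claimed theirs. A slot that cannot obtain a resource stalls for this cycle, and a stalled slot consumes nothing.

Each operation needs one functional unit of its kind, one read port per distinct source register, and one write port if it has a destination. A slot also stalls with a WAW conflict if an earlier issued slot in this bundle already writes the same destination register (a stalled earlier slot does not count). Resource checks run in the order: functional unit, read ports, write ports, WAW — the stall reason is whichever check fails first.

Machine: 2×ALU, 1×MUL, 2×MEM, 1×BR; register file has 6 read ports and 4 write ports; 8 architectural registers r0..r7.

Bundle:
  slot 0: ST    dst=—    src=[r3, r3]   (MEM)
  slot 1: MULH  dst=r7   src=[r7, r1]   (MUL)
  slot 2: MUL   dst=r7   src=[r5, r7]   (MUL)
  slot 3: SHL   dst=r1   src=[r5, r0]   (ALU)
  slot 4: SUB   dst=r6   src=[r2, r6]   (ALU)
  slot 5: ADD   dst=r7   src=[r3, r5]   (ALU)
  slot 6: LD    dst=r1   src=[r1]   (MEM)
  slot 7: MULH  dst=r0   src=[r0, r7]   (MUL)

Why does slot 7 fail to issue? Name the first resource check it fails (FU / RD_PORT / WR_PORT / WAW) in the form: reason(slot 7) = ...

(0) want 1×MEM +1rd +0wr — yes → AL2|MU1|ME1|BR1|rd5|wr4
(1) want 1×MUL +2rd +1wr — yes → AL2|MU0|ME1|BR1|rd3|wr3
(2) want 1×MUL +2rd +1wr — FU → AL2|MU0|ME1|BR1|rd3|wr3
(3) want 1×ALU +2rd +1wr — yes → AL1|MU0|ME1|BR1|rd1|wr2
(4) want 1×ALU +2rd +1wr — RD_PORT → AL1|MU0|ME1|BR1|rd1|wr2
(5) want 1×ALU +2rd +1wr — RD_PORT → AL1|MU0|ME1|BR1|rd1|wr2
(6) want 1×MEM +1rd +1wr — WAW → AL1|MU0|ME1|BR1|rd1|wr2
(7) want 1×MUL +2rd +1wr — FU → AL1|MU0|ME1|BR1|rd1|wr2

reason(slot 7) = FU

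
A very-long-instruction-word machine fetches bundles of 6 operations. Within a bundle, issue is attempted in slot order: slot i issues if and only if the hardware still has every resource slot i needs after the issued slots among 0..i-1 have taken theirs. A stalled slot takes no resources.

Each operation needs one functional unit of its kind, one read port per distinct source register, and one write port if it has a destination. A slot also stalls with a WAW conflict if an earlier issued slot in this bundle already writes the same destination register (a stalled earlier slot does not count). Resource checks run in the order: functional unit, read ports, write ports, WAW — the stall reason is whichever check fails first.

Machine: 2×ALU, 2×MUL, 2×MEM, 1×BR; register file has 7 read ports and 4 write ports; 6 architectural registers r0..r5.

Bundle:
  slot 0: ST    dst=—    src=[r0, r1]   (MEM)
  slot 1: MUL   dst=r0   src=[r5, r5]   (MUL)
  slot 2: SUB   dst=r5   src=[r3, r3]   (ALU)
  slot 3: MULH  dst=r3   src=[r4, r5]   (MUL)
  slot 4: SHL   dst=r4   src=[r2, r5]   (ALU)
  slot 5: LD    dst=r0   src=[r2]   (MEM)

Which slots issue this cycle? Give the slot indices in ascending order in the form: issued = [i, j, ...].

issued = [0, 1, 2, 3]

[0] MEM needs rd=2 wr=0: ok; after: ALU=2 MUL=2 MEM=1 BR=1, R=5, W=4
[1] MUL needs rd=1 wr=1: ok; after: ALU=2 MUL=1 MEM=1 BR=1, R=4, W=3
[2] ALU needs rd=1 wr=1: ok; after: ALU=1 MUL=1 MEM=1 BR=1, R=3, W=2
[3] MUL needs rd=2 wr=1: ok; after: ALU=1 MUL=0 MEM=1 BR=1, R=1, W=1
[4] ALU needs rd=2 wr=1: RD_PORT; after: ALU=1 MUL=0 MEM=1 BR=1, R=1, W=1
[5] MEM needs rd=1 wr=1: WAW; after: ALU=1 MUL=0 MEM=1 BR=1, R=1, W=1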